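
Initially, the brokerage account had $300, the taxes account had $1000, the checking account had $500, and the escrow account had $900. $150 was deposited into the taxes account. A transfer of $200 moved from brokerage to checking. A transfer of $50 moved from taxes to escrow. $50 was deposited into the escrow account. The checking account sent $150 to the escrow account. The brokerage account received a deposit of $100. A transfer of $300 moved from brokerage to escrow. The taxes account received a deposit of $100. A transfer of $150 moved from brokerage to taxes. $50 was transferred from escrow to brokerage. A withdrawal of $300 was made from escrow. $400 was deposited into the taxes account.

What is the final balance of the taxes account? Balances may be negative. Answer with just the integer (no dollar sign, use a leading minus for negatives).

Tracking account balances step by step:
Start: brokerage=300, taxes=1000, checking=500, escrow=900
Event 1 (deposit 150 to taxes): taxes: 1000 + 150 = 1150. Balances: brokerage=300, taxes=1150, checking=500, escrow=900
Event 2 (transfer 200 brokerage -> checking): brokerage: 300 - 200 = 100, checking: 500 + 200 = 700. Balances: brokerage=100, taxes=1150, checking=700, escrow=900
Event 3 (transfer 50 taxes -> escrow): taxes: 1150 - 50 = 1100, escrow: 900 + 50 = 950. Balances: brokerage=100, taxes=1100, checking=700, escrow=950
Event 4 (deposit 50 to escrow): escrow: 950 + 50 = 1000. Balances: brokerage=100, taxes=1100, checking=700, escrow=1000
Event 5 (transfer 150 checking -> escrow): checking: 700 - 150 = 550, escrow: 1000 + 150 = 1150. Balances: brokerage=100, taxes=1100, checking=550, escrow=1150
Event 6 (deposit 100 to brokerage): brokerage: 100 + 100 = 200. Balances: brokerage=200, taxes=1100, checking=550, escrow=1150
Event 7 (transfer 300 brokerage -> escrow): brokerage: 200 - 300 = -100, escrow: 1150 + 300 = 1450. Balances: brokerage=-100, taxes=1100, checking=550, escrow=1450
Event 8 (deposit 100 to taxes): taxes: 1100 + 100 = 1200. Balances: brokerage=-100, taxes=1200, checking=550, escrow=1450
Event 9 (transfer 150 brokerage -> taxes): brokerage: -100 - 150 = -250, taxes: 1200 + 150 = 1350. Balances: brokerage=-250, taxes=1350, checking=550, escrow=1450
Event 10 (transfer 50 escrow -> brokerage): escrow: 1450 - 50 = 1400, brokerage: -250 + 50 = -200. Balances: brokerage=-200, taxes=1350, checking=550, escrow=1400
Event 11 (withdraw 300 from escrow): escrow: 1400 - 300 = 1100. Balances: brokerage=-200, taxes=1350, checking=550, escrow=1100
Event 12 (deposit 400 to taxes): taxes: 1350 + 400 = 1750. Balances: brokerage=-200, taxes=1750, checking=550, escrow=1100

Final balance of taxes: 1750

Answer: 1750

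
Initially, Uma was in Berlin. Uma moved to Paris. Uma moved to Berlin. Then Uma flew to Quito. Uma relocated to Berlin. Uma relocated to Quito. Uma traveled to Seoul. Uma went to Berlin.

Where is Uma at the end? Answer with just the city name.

Answer: Berlin

Derivation:
Tracking Uma's location:
Start: Uma is in Berlin.
After move 1: Berlin -> Paris. Uma is in Paris.
After move 2: Paris -> Berlin. Uma is in Berlin.
After move 3: Berlin -> Quito. Uma is in Quito.
After move 4: Quito -> Berlin. Uma is in Berlin.
After move 5: Berlin -> Quito. Uma is in Quito.
After move 6: Quito -> Seoul. Uma is in Seoul.
After move 7: Seoul -> Berlin. Uma is in Berlin.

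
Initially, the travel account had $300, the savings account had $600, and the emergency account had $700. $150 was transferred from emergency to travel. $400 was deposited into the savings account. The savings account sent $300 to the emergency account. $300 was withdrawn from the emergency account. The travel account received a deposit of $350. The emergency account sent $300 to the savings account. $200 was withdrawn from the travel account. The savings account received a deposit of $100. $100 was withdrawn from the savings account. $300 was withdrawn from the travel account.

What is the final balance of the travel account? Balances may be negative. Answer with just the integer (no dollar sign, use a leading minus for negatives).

Answer: 300

Derivation:
Tracking account balances step by step:
Start: travel=300, savings=600, emergency=700
Event 1 (transfer 150 emergency -> travel): emergency: 700 - 150 = 550, travel: 300 + 150 = 450. Balances: travel=450, savings=600, emergency=550
Event 2 (deposit 400 to savings): savings: 600 + 400 = 1000. Balances: travel=450, savings=1000, emergency=550
Event 3 (transfer 300 savings -> emergency): savings: 1000 - 300 = 700, emergency: 550 + 300 = 850. Balances: travel=450, savings=700, emergency=850
Event 4 (withdraw 300 from emergency): emergency: 850 - 300 = 550. Balances: travel=450, savings=700, emergency=550
Event 5 (deposit 350 to travel): travel: 450 + 350 = 800. Balances: travel=800, savings=700, emergency=550
Event 6 (transfer 300 emergency -> savings): emergency: 550 - 300 = 250, savings: 700 + 300 = 1000. Balances: travel=800, savings=1000, emergency=250
Event 7 (withdraw 200 from travel): travel: 800 - 200 = 600. Balances: travel=600, savings=1000, emergency=250
Event 8 (deposit 100 to savings): savings: 1000 + 100 = 1100. Balances: travel=600, savings=1100, emergency=250
Event 9 (withdraw 100 from savings): savings: 1100 - 100 = 1000. Balances: travel=600, savings=1000, emergency=250
Event 10 (withdraw 300 from travel): travel: 600 - 300 = 300. Balances: travel=300, savings=1000, emergency=250

Final balance of travel: 300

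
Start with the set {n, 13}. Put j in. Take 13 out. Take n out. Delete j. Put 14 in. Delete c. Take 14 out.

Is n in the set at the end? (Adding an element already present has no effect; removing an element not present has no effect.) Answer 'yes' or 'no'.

Tracking the set through each operation:
Start: {13, n}
Event 1 (add j): added. Set: {13, j, n}
Event 2 (remove 13): removed. Set: {j, n}
Event 3 (remove n): removed. Set: {j}
Event 4 (remove j): removed. Set: {}
Event 5 (add 14): added. Set: {14}
Event 6 (remove c): not present, no change. Set: {14}
Event 7 (remove 14): removed. Set: {}

Final set: {} (size 0)
n is NOT in the final set.

Answer: no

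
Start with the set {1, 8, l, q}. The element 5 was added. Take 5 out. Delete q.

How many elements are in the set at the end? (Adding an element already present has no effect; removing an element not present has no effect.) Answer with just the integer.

Tracking the set through each operation:
Start: {1, 8, l, q}
Event 1 (add 5): added. Set: {1, 5, 8, l, q}
Event 2 (remove 5): removed. Set: {1, 8, l, q}
Event 3 (remove q): removed. Set: {1, 8, l}

Final set: {1, 8, l} (size 3)

Answer: 3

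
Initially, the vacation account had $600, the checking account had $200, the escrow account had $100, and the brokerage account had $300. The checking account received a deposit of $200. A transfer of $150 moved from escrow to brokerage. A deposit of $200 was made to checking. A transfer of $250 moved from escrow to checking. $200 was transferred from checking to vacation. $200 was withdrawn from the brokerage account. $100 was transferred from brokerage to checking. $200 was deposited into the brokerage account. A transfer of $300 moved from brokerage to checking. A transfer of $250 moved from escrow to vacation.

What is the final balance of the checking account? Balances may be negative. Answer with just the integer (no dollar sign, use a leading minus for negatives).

Tracking account balances step by step:
Start: vacation=600, checking=200, escrow=100, brokerage=300
Event 1 (deposit 200 to checking): checking: 200 + 200 = 400. Balances: vacation=600, checking=400, escrow=100, brokerage=300
Event 2 (transfer 150 escrow -> brokerage): escrow: 100 - 150 = -50, brokerage: 300 + 150 = 450. Balances: vacation=600, checking=400, escrow=-50, brokerage=450
Event 3 (deposit 200 to checking): checking: 400 + 200 = 600. Balances: vacation=600, checking=600, escrow=-50, brokerage=450
Event 4 (transfer 250 escrow -> checking): escrow: -50 - 250 = -300, checking: 600 + 250 = 850. Balances: vacation=600, checking=850, escrow=-300, brokerage=450
Event 5 (transfer 200 checking -> vacation): checking: 850 - 200 = 650, vacation: 600 + 200 = 800. Balances: vacation=800, checking=650, escrow=-300, brokerage=450
Event 6 (withdraw 200 from brokerage): brokerage: 450 - 200 = 250. Balances: vacation=800, checking=650, escrow=-300, brokerage=250
Event 7 (transfer 100 brokerage -> checking): brokerage: 250 - 100 = 150, checking: 650 + 100 = 750. Balances: vacation=800, checking=750, escrow=-300, brokerage=150
Event 8 (deposit 200 to brokerage): brokerage: 150 + 200 = 350. Balances: vacation=800, checking=750, escrow=-300, brokerage=350
Event 9 (transfer 300 brokerage -> checking): brokerage: 350 - 300 = 50, checking: 750 + 300 = 1050. Balances: vacation=800, checking=1050, escrow=-300, brokerage=50
Event 10 (transfer 250 escrow -> vacation): escrow: -300 - 250 = -550, vacation: 800 + 250 = 1050. Balances: vacation=1050, checking=1050, escrow=-550, brokerage=50

Final balance of checking: 1050

Answer: 1050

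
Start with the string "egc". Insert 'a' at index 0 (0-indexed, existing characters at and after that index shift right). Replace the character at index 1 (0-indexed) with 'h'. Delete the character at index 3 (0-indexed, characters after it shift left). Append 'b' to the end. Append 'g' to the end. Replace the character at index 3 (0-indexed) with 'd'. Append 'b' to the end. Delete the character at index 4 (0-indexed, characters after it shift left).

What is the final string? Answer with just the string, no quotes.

Applying each edit step by step:
Start: "egc"
Op 1 (insert 'a' at idx 0): "egc" -> "aegc"
Op 2 (replace idx 1: 'e' -> 'h'): "aegc" -> "ahgc"
Op 3 (delete idx 3 = 'c'): "ahgc" -> "ahg"
Op 4 (append 'b'): "ahg" -> "ahgb"
Op 5 (append 'g'): "ahgb" -> "ahgbg"
Op 6 (replace idx 3: 'b' -> 'd'): "ahgbg" -> "ahgdg"
Op 7 (append 'b'): "ahgdg" -> "ahgdgb"
Op 8 (delete idx 4 = 'g'): "ahgdgb" -> "ahgdb"

Answer: ahgdb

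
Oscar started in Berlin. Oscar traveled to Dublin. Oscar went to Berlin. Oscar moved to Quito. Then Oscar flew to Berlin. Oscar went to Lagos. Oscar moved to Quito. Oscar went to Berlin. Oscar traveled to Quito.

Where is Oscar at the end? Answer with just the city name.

Answer: Quito

Derivation:
Tracking Oscar's location:
Start: Oscar is in Berlin.
After move 1: Berlin -> Dublin. Oscar is in Dublin.
After move 2: Dublin -> Berlin. Oscar is in Berlin.
After move 3: Berlin -> Quito. Oscar is in Quito.
After move 4: Quito -> Berlin. Oscar is in Berlin.
After move 5: Berlin -> Lagos. Oscar is in Lagos.
After move 6: Lagos -> Quito. Oscar is in Quito.
After move 7: Quito -> Berlin. Oscar is in Berlin.
After move 8: Berlin -> Quito. Oscar is in Quito.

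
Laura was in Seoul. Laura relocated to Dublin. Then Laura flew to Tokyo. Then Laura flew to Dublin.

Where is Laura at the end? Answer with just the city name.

Tracking Laura's location:
Start: Laura is in Seoul.
After move 1: Seoul -> Dublin. Laura is in Dublin.
After move 2: Dublin -> Tokyo. Laura is in Tokyo.
After move 3: Tokyo -> Dublin. Laura is in Dublin.

Answer: Dublin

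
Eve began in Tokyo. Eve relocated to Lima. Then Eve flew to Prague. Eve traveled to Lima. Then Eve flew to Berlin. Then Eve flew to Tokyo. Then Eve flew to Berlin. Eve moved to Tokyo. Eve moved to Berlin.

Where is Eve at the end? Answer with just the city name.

Answer: Berlin

Derivation:
Tracking Eve's location:
Start: Eve is in Tokyo.
After move 1: Tokyo -> Lima. Eve is in Lima.
After move 2: Lima -> Prague. Eve is in Prague.
After move 3: Prague -> Lima. Eve is in Lima.
After move 4: Lima -> Berlin. Eve is in Berlin.
After move 5: Berlin -> Tokyo. Eve is in Tokyo.
After move 6: Tokyo -> Berlin. Eve is in Berlin.
After move 7: Berlin -> Tokyo. Eve is in Tokyo.
After move 8: Tokyo -> Berlin. Eve is in Berlin.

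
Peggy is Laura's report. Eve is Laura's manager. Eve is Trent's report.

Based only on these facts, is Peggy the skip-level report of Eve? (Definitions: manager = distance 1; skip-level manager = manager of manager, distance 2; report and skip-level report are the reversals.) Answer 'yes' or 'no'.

Answer: yes

Derivation:
Reconstructing the manager chain from the given facts:
  Trent -> Eve -> Laura -> Peggy
(each arrow means 'manager of the next')
Positions in the chain (0 = top):
  position of Trent: 0
  position of Eve: 1
  position of Laura: 2
  position of Peggy: 3

Peggy is at position 3, Eve is at position 1; signed distance (j - i) = -2.
'skip-level report' requires j - i = -2. Actual distance is -2, so the relation HOLDS.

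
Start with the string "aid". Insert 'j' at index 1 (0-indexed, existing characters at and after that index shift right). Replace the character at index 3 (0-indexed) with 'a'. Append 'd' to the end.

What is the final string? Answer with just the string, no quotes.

Applying each edit step by step:
Start: "aid"
Op 1 (insert 'j' at idx 1): "aid" -> "ajid"
Op 2 (replace idx 3: 'd' -> 'a'): "ajid" -> "ajia"
Op 3 (append 'd'): "ajia" -> "ajiad"

Answer: ajiad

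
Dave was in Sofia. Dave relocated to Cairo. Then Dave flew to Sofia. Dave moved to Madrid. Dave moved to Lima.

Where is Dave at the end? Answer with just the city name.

Tracking Dave's location:
Start: Dave is in Sofia.
After move 1: Sofia -> Cairo. Dave is in Cairo.
After move 2: Cairo -> Sofia. Dave is in Sofia.
After move 3: Sofia -> Madrid. Dave is in Madrid.
After move 4: Madrid -> Lima. Dave is in Lima.

Answer: Lima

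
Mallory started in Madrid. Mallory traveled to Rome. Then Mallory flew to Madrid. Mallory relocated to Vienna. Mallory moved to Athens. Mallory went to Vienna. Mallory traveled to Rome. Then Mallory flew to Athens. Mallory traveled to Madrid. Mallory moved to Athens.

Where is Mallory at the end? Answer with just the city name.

Answer: Athens

Derivation:
Tracking Mallory's location:
Start: Mallory is in Madrid.
After move 1: Madrid -> Rome. Mallory is in Rome.
After move 2: Rome -> Madrid. Mallory is in Madrid.
After move 3: Madrid -> Vienna. Mallory is in Vienna.
After move 4: Vienna -> Athens. Mallory is in Athens.
After move 5: Athens -> Vienna. Mallory is in Vienna.
After move 6: Vienna -> Rome. Mallory is in Rome.
After move 7: Rome -> Athens. Mallory is in Athens.
After move 8: Athens -> Madrid. Mallory is in Madrid.
After move 9: Madrid -> Athens. Mallory is in Athens.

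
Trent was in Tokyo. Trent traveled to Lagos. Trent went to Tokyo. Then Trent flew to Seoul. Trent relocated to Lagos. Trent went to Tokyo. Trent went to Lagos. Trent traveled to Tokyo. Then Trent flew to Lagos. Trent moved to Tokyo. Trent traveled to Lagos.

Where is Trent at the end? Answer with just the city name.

Answer: Lagos

Derivation:
Tracking Trent's location:
Start: Trent is in Tokyo.
After move 1: Tokyo -> Lagos. Trent is in Lagos.
After move 2: Lagos -> Tokyo. Trent is in Tokyo.
After move 3: Tokyo -> Seoul. Trent is in Seoul.
After move 4: Seoul -> Lagos. Trent is in Lagos.
After move 5: Lagos -> Tokyo. Trent is in Tokyo.
After move 6: Tokyo -> Lagos. Trent is in Lagos.
After move 7: Lagos -> Tokyo. Trent is in Tokyo.
After move 8: Tokyo -> Lagos. Trent is in Lagos.
After move 9: Lagos -> Tokyo. Trent is in Tokyo.
After move 10: Tokyo -> Lagos. Trent is in Lagos.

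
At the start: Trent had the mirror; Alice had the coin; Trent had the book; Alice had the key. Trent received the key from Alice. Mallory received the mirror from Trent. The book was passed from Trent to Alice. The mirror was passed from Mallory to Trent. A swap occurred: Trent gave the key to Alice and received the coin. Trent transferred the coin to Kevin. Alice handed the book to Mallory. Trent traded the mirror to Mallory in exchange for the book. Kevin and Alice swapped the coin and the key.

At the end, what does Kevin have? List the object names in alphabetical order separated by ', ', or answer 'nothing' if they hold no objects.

Tracking all object holders:
Start: mirror:Trent, coin:Alice, book:Trent, key:Alice
Event 1 (give key: Alice -> Trent). State: mirror:Trent, coin:Alice, book:Trent, key:Trent
Event 2 (give mirror: Trent -> Mallory). State: mirror:Mallory, coin:Alice, book:Trent, key:Trent
Event 3 (give book: Trent -> Alice). State: mirror:Mallory, coin:Alice, book:Alice, key:Trent
Event 4 (give mirror: Mallory -> Trent). State: mirror:Trent, coin:Alice, book:Alice, key:Trent
Event 5 (swap key<->coin: now key:Alice, coin:Trent). State: mirror:Trent, coin:Trent, book:Alice, key:Alice
Event 6 (give coin: Trent -> Kevin). State: mirror:Trent, coin:Kevin, book:Alice, key:Alice
Event 7 (give book: Alice -> Mallory). State: mirror:Trent, coin:Kevin, book:Mallory, key:Alice
Event 8 (swap mirror<->book: now mirror:Mallory, book:Trent). State: mirror:Mallory, coin:Kevin, book:Trent, key:Alice
Event 9 (swap coin<->key: now coin:Alice, key:Kevin). State: mirror:Mallory, coin:Alice, book:Trent, key:Kevin

Final state: mirror:Mallory, coin:Alice, book:Trent, key:Kevin
Kevin holds: key.

Answer: key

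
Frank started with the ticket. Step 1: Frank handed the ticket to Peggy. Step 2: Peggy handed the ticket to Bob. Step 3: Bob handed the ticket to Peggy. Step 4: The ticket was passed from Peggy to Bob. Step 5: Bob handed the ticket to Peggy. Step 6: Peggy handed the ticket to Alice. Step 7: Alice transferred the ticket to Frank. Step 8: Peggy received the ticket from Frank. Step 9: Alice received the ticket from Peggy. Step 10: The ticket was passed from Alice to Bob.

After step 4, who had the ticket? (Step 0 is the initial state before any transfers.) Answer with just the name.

Tracking the ticket holder through step 4:
After step 0 (start): Frank
After step 1: Peggy
After step 2: Bob
After step 3: Peggy
After step 4: Bob

At step 4, the holder is Bob.

Answer: Bob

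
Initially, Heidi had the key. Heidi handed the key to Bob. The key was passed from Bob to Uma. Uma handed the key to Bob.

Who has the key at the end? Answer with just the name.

Tracking the key through each event:
Start: Heidi has the key.
After event 1: Bob has the key.
After event 2: Uma has the key.
After event 3: Bob has the key.

Answer: Bob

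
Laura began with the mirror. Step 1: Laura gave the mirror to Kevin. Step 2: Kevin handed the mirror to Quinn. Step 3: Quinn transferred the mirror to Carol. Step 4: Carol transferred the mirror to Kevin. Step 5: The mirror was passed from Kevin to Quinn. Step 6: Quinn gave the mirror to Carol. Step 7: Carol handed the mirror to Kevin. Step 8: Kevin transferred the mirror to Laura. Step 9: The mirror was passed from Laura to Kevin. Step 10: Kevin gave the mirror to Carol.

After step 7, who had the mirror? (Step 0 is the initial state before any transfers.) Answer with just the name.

Tracking the mirror holder through step 7:
After step 0 (start): Laura
After step 1: Kevin
After step 2: Quinn
After step 3: Carol
After step 4: Kevin
After step 5: Quinn
After step 6: Carol
After step 7: Kevin

At step 7, the holder is Kevin.

Answer: Kevin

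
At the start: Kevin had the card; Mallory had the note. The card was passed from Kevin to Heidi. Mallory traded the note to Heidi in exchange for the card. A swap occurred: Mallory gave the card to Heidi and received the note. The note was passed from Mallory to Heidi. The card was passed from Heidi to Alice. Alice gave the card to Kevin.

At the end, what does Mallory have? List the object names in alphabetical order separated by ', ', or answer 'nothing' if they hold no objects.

Tracking all object holders:
Start: card:Kevin, note:Mallory
Event 1 (give card: Kevin -> Heidi). State: card:Heidi, note:Mallory
Event 2 (swap note<->card: now note:Heidi, card:Mallory). State: card:Mallory, note:Heidi
Event 3 (swap card<->note: now card:Heidi, note:Mallory). State: card:Heidi, note:Mallory
Event 4 (give note: Mallory -> Heidi). State: card:Heidi, note:Heidi
Event 5 (give card: Heidi -> Alice). State: card:Alice, note:Heidi
Event 6 (give card: Alice -> Kevin). State: card:Kevin, note:Heidi

Final state: card:Kevin, note:Heidi
Mallory holds: (nothing).

Answer: nothing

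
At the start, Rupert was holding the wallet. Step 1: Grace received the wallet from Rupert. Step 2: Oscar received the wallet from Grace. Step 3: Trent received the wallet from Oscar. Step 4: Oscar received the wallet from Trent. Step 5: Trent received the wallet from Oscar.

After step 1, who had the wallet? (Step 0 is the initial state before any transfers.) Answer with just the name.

Tracking the wallet holder through step 1:
After step 0 (start): Rupert
After step 1: Grace

At step 1, the holder is Grace.

Answer: Grace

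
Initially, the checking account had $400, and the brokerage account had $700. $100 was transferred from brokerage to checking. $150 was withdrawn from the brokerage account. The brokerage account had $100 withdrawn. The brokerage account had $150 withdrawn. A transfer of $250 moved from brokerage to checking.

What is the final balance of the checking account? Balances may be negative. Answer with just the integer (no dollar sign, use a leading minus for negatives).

Answer: 750

Derivation:
Tracking account balances step by step:
Start: checking=400, brokerage=700
Event 1 (transfer 100 brokerage -> checking): brokerage: 700 - 100 = 600, checking: 400 + 100 = 500. Balances: checking=500, brokerage=600
Event 2 (withdraw 150 from brokerage): brokerage: 600 - 150 = 450. Balances: checking=500, brokerage=450
Event 3 (withdraw 100 from brokerage): brokerage: 450 - 100 = 350. Balances: checking=500, brokerage=350
Event 4 (withdraw 150 from brokerage): brokerage: 350 - 150 = 200. Balances: checking=500, brokerage=200
Event 5 (transfer 250 brokerage -> checking): brokerage: 200 - 250 = -50, checking: 500 + 250 = 750. Balances: checking=750, brokerage=-50

Final balance of checking: 750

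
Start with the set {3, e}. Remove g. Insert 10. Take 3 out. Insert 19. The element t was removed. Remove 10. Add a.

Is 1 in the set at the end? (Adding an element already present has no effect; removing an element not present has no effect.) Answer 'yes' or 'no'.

Tracking the set through each operation:
Start: {3, e}
Event 1 (remove g): not present, no change. Set: {3, e}
Event 2 (add 10): added. Set: {10, 3, e}
Event 3 (remove 3): removed. Set: {10, e}
Event 4 (add 19): added. Set: {10, 19, e}
Event 5 (remove t): not present, no change. Set: {10, 19, e}
Event 6 (remove 10): removed. Set: {19, e}
Event 7 (add a): added. Set: {19, a, e}

Final set: {19, a, e} (size 3)
1 is NOT in the final set.

Answer: no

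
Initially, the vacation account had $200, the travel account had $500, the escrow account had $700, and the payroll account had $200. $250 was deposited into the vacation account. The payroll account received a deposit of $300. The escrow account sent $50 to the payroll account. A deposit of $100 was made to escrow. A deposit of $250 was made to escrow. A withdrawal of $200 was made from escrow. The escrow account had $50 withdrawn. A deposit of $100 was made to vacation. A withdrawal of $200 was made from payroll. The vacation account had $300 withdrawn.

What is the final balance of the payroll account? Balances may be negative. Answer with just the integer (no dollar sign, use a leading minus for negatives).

Tracking account balances step by step:
Start: vacation=200, travel=500, escrow=700, payroll=200
Event 1 (deposit 250 to vacation): vacation: 200 + 250 = 450. Balances: vacation=450, travel=500, escrow=700, payroll=200
Event 2 (deposit 300 to payroll): payroll: 200 + 300 = 500. Balances: vacation=450, travel=500, escrow=700, payroll=500
Event 3 (transfer 50 escrow -> payroll): escrow: 700 - 50 = 650, payroll: 500 + 50 = 550. Balances: vacation=450, travel=500, escrow=650, payroll=550
Event 4 (deposit 100 to escrow): escrow: 650 + 100 = 750. Balances: vacation=450, travel=500, escrow=750, payroll=550
Event 5 (deposit 250 to escrow): escrow: 750 + 250 = 1000. Balances: vacation=450, travel=500, escrow=1000, payroll=550
Event 6 (withdraw 200 from escrow): escrow: 1000 - 200 = 800. Balances: vacation=450, travel=500, escrow=800, payroll=550
Event 7 (withdraw 50 from escrow): escrow: 800 - 50 = 750. Balances: vacation=450, travel=500, escrow=750, payroll=550
Event 8 (deposit 100 to vacation): vacation: 450 + 100 = 550. Balances: vacation=550, travel=500, escrow=750, payroll=550
Event 9 (withdraw 200 from payroll): payroll: 550 - 200 = 350. Balances: vacation=550, travel=500, escrow=750, payroll=350
Event 10 (withdraw 300 from vacation): vacation: 550 - 300 = 250. Balances: vacation=250, travel=500, escrow=750, payroll=350

Final balance of payroll: 350

Answer: 350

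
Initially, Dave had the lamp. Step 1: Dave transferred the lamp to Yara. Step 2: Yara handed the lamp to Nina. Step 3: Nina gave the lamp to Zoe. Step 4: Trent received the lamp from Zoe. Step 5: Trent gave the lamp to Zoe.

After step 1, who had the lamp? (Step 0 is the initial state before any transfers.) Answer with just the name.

Tracking the lamp holder through step 1:
After step 0 (start): Dave
After step 1: Yara

At step 1, the holder is Yara.

Answer: Yara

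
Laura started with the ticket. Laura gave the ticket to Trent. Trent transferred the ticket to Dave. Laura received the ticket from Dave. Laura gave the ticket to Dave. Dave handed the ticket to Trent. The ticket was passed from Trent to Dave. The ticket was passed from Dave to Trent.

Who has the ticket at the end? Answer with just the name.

Answer: Trent

Derivation:
Tracking the ticket through each event:
Start: Laura has the ticket.
After event 1: Trent has the ticket.
After event 2: Dave has the ticket.
After event 3: Laura has the ticket.
After event 4: Dave has the ticket.
After event 5: Trent has the ticket.
After event 6: Dave has the ticket.
After event 7: Trent has the ticket.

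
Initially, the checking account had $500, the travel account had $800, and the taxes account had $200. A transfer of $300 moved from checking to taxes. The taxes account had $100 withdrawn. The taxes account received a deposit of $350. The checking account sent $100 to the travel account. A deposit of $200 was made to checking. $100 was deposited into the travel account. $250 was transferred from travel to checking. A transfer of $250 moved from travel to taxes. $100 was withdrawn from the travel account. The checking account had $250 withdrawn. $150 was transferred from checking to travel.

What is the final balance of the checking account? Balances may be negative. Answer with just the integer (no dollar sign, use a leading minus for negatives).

Answer: 150

Derivation:
Tracking account balances step by step:
Start: checking=500, travel=800, taxes=200
Event 1 (transfer 300 checking -> taxes): checking: 500 - 300 = 200, taxes: 200 + 300 = 500. Balances: checking=200, travel=800, taxes=500
Event 2 (withdraw 100 from taxes): taxes: 500 - 100 = 400. Balances: checking=200, travel=800, taxes=400
Event 3 (deposit 350 to taxes): taxes: 400 + 350 = 750. Balances: checking=200, travel=800, taxes=750
Event 4 (transfer 100 checking -> travel): checking: 200 - 100 = 100, travel: 800 + 100 = 900. Balances: checking=100, travel=900, taxes=750
Event 5 (deposit 200 to checking): checking: 100 + 200 = 300. Balances: checking=300, travel=900, taxes=750
Event 6 (deposit 100 to travel): travel: 900 + 100 = 1000. Balances: checking=300, travel=1000, taxes=750
Event 7 (transfer 250 travel -> checking): travel: 1000 - 250 = 750, checking: 300 + 250 = 550. Balances: checking=550, travel=750, taxes=750
Event 8 (transfer 250 travel -> taxes): travel: 750 - 250 = 500, taxes: 750 + 250 = 1000. Balances: checking=550, travel=500, taxes=1000
Event 9 (withdraw 100 from travel): travel: 500 - 100 = 400. Balances: checking=550, travel=400, taxes=1000
Event 10 (withdraw 250 from checking): checking: 550 - 250 = 300. Balances: checking=300, travel=400, taxes=1000
Event 11 (transfer 150 checking -> travel): checking: 300 - 150 = 150, travel: 400 + 150 = 550. Balances: checking=150, travel=550, taxes=1000

Final balance of checking: 150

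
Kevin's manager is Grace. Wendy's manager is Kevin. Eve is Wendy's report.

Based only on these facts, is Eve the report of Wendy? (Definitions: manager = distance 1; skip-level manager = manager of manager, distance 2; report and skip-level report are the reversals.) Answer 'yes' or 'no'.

Answer: yes

Derivation:
Reconstructing the manager chain from the given facts:
  Grace -> Kevin -> Wendy -> Eve
(each arrow means 'manager of the next')
Positions in the chain (0 = top):
  position of Grace: 0
  position of Kevin: 1
  position of Wendy: 2
  position of Eve: 3

Eve is at position 3, Wendy is at position 2; signed distance (j - i) = -1.
'report' requires j - i = -1. Actual distance is -1, so the relation HOLDS.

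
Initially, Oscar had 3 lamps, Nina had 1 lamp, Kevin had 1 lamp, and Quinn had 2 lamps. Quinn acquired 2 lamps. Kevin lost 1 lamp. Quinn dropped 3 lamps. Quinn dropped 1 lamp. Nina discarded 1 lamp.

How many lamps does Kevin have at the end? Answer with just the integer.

Answer: 0

Derivation:
Tracking counts step by step:
Start: Oscar=3, Nina=1, Kevin=1, Quinn=2
Event 1 (Quinn +2): Quinn: 2 -> 4. State: Oscar=3, Nina=1, Kevin=1, Quinn=4
Event 2 (Kevin -1): Kevin: 1 -> 0. State: Oscar=3, Nina=1, Kevin=0, Quinn=4
Event 3 (Quinn -3): Quinn: 4 -> 1. State: Oscar=3, Nina=1, Kevin=0, Quinn=1
Event 4 (Quinn -1): Quinn: 1 -> 0. State: Oscar=3, Nina=1, Kevin=0, Quinn=0
Event 5 (Nina -1): Nina: 1 -> 0. State: Oscar=3, Nina=0, Kevin=0, Quinn=0

Kevin's final count: 0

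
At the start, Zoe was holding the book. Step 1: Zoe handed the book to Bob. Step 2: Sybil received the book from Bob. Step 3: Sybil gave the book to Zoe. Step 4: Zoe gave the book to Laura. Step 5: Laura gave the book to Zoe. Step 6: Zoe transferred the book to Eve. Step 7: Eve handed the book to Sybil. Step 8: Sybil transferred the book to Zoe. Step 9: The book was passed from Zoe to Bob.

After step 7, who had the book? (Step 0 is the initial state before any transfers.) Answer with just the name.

Tracking the book holder through step 7:
After step 0 (start): Zoe
After step 1: Bob
After step 2: Sybil
After step 3: Zoe
After step 4: Laura
After step 5: Zoe
After step 6: Eve
After step 7: Sybil

At step 7, the holder is Sybil.

Answer: Sybil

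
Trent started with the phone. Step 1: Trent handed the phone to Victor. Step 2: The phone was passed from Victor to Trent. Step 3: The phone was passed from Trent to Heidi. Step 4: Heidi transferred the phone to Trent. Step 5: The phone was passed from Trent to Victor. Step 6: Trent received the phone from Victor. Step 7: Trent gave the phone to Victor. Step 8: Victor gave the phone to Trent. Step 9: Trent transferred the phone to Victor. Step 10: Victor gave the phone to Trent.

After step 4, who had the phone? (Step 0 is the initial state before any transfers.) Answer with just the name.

Tracking the phone holder through step 4:
After step 0 (start): Trent
After step 1: Victor
After step 2: Trent
After step 3: Heidi
After step 4: Trent

At step 4, the holder is Trent.

Answer: Trent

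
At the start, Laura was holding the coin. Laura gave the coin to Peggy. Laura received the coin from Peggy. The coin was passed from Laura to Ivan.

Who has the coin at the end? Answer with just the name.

Tracking the coin through each event:
Start: Laura has the coin.
After event 1: Peggy has the coin.
After event 2: Laura has the coin.
After event 3: Ivan has the coin.

Answer: Ivan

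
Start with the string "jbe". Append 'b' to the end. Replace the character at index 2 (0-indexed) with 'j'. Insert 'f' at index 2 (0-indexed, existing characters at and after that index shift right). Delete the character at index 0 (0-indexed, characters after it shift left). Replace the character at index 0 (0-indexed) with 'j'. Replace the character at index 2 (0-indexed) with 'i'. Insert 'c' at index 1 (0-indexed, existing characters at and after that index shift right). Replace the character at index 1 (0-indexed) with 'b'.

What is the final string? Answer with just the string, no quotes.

Answer: jbfib

Derivation:
Applying each edit step by step:
Start: "jbe"
Op 1 (append 'b'): "jbe" -> "jbeb"
Op 2 (replace idx 2: 'e' -> 'j'): "jbeb" -> "jbjb"
Op 3 (insert 'f' at idx 2): "jbjb" -> "jbfjb"
Op 4 (delete idx 0 = 'j'): "jbfjb" -> "bfjb"
Op 5 (replace idx 0: 'b' -> 'j'): "bfjb" -> "jfjb"
Op 6 (replace idx 2: 'j' -> 'i'): "jfjb" -> "jfib"
Op 7 (insert 'c' at idx 1): "jfib" -> "jcfib"
Op 8 (replace idx 1: 'c' -> 'b'): "jcfib" -> "jbfib"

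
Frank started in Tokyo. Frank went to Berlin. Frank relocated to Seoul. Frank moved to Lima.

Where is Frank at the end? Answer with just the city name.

Tracking Frank's location:
Start: Frank is in Tokyo.
After move 1: Tokyo -> Berlin. Frank is in Berlin.
After move 2: Berlin -> Seoul. Frank is in Seoul.
After move 3: Seoul -> Lima. Frank is in Lima.

Answer: Lima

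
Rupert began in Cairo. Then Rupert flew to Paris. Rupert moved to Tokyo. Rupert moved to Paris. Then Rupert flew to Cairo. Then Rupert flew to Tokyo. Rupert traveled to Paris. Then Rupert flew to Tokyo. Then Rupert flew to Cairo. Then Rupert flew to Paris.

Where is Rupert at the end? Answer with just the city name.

Answer: Paris

Derivation:
Tracking Rupert's location:
Start: Rupert is in Cairo.
After move 1: Cairo -> Paris. Rupert is in Paris.
After move 2: Paris -> Tokyo. Rupert is in Tokyo.
After move 3: Tokyo -> Paris. Rupert is in Paris.
After move 4: Paris -> Cairo. Rupert is in Cairo.
After move 5: Cairo -> Tokyo. Rupert is in Tokyo.
After move 6: Tokyo -> Paris. Rupert is in Paris.
After move 7: Paris -> Tokyo. Rupert is in Tokyo.
After move 8: Tokyo -> Cairo. Rupert is in Cairo.
After move 9: Cairo -> Paris. Rupert is in Paris.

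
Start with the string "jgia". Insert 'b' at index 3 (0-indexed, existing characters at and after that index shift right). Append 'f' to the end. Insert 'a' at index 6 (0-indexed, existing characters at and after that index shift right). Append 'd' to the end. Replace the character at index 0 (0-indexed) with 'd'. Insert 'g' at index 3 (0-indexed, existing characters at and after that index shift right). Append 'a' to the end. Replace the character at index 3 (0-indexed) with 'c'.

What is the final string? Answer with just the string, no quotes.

Answer: dgicbafada

Derivation:
Applying each edit step by step:
Start: "jgia"
Op 1 (insert 'b' at idx 3): "jgia" -> "jgiba"
Op 2 (append 'f'): "jgiba" -> "jgibaf"
Op 3 (insert 'a' at idx 6): "jgibaf" -> "jgibafa"
Op 4 (append 'd'): "jgibafa" -> "jgibafad"
Op 5 (replace idx 0: 'j' -> 'd'): "jgibafad" -> "dgibafad"
Op 6 (insert 'g' at idx 3): "dgibafad" -> "dgigbafad"
Op 7 (append 'a'): "dgigbafad" -> "dgigbafada"
Op 8 (replace idx 3: 'g' -> 'c'): "dgigbafada" -> "dgicbafada"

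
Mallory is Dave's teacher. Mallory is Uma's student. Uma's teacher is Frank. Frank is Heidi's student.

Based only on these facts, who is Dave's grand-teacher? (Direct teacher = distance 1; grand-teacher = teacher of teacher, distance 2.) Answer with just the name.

Answer: Uma

Derivation:
Reconstructing the teacher chain from the given facts:
  Heidi -> Frank -> Uma -> Mallory -> Dave
(each arrow means 'teacher of the next')
Positions in the chain (0 = top):
  position of Heidi: 0
  position of Frank: 1
  position of Uma: 2
  position of Mallory: 3
  position of Dave: 4

Dave is at position 4; the grand-teacher is 2 steps up the chain, i.e. position 2: Uma.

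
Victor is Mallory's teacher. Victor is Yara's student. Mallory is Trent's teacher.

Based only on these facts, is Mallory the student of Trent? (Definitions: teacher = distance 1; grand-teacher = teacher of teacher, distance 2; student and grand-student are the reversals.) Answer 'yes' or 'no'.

Reconstructing the teacher chain from the given facts:
  Yara -> Victor -> Mallory -> Trent
(each arrow means 'teacher of the next')
Positions in the chain (0 = top):
  position of Yara: 0
  position of Victor: 1
  position of Mallory: 2
  position of Trent: 3

Mallory is at position 2, Trent is at position 3; signed distance (j - i) = 1.
'student' requires j - i = -1. Actual distance is 1, so the relation does NOT hold.

Answer: no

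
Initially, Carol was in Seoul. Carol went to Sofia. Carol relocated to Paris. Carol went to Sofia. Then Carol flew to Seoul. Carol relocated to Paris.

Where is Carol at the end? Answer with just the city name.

Answer: Paris

Derivation:
Tracking Carol's location:
Start: Carol is in Seoul.
After move 1: Seoul -> Sofia. Carol is in Sofia.
After move 2: Sofia -> Paris. Carol is in Paris.
After move 3: Paris -> Sofia. Carol is in Sofia.
After move 4: Sofia -> Seoul. Carol is in Seoul.
After move 5: Seoul -> Paris. Carol is in Paris.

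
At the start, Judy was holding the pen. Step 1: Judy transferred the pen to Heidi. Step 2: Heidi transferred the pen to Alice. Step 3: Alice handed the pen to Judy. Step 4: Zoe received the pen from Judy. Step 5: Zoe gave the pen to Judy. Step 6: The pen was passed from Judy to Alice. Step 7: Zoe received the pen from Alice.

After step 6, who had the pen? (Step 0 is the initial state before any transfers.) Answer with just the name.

Tracking the pen holder through step 6:
After step 0 (start): Judy
After step 1: Heidi
After step 2: Alice
After step 3: Judy
After step 4: Zoe
After step 5: Judy
After step 6: Alice

At step 6, the holder is Alice.

Answer: Alice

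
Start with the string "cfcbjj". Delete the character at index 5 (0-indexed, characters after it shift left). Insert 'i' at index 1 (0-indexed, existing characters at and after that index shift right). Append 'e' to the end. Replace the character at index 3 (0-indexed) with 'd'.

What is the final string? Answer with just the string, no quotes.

Applying each edit step by step:
Start: "cfcbjj"
Op 1 (delete idx 5 = 'j'): "cfcbjj" -> "cfcbj"
Op 2 (insert 'i' at idx 1): "cfcbj" -> "cifcbj"
Op 3 (append 'e'): "cifcbj" -> "cifcbje"
Op 4 (replace idx 3: 'c' -> 'd'): "cifcbje" -> "cifdbje"

Answer: cifdbje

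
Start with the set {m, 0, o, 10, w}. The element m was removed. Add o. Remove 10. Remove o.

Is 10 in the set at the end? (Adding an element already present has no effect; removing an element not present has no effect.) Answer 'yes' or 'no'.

Answer: no

Derivation:
Tracking the set through each operation:
Start: {0, 10, m, o, w}
Event 1 (remove m): removed. Set: {0, 10, o, w}
Event 2 (add o): already present, no change. Set: {0, 10, o, w}
Event 3 (remove 10): removed. Set: {0, o, w}
Event 4 (remove o): removed. Set: {0, w}

Final set: {0, w} (size 2)
10 is NOT in the final set.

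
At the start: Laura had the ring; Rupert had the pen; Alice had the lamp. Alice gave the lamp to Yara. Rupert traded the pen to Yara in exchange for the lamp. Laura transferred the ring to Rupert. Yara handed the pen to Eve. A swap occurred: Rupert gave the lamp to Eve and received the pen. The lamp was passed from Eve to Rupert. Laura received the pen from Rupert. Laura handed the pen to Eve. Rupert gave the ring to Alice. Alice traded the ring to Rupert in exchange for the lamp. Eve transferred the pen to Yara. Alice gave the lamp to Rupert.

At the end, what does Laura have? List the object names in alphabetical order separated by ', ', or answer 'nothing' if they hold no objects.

Answer: nothing

Derivation:
Tracking all object holders:
Start: ring:Laura, pen:Rupert, lamp:Alice
Event 1 (give lamp: Alice -> Yara). State: ring:Laura, pen:Rupert, lamp:Yara
Event 2 (swap pen<->lamp: now pen:Yara, lamp:Rupert). State: ring:Laura, pen:Yara, lamp:Rupert
Event 3 (give ring: Laura -> Rupert). State: ring:Rupert, pen:Yara, lamp:Rupert
Event 4 (give pen: Yara -> Eve). State: ring:Rupert, pen:Eve, lamp:Rupert
Event 5 (swap lamp<->pen: now lamp:Eve, pen:Rupert). State: ring:Rupert, pen:Rupert, lamp:Eve
Event 6 (give lamp: Eve -> Rupert). State: ring:Rupert, pen:Rupert, lamp:Rupert
Event 7 (give pen: Rupert -> Laura). State: ring:Rupert, pen:Laura, lamp:Rupert
Event 8 (give pen: Laura -> Eve). State: ring:Rupert, pen:Eve, lamp:Rupert
Event 9 (give ring: Rupert -> Alice). State: ring:Alice, pen:Eve, lamp:Rupert
Event 10 (swap ring<->lamp: now ring:Rupert, lamp:Alice). State: ring:Rupert, pen:Eve, lamp:Alice
Event 11 (give pen: Eve -> Yara). State: ring:Rupert, pen:Yara, lamp:Alice
Event 12 (give lamp: Alice -> Rupert). State: ring:Rupert, pen:Yara, lamp:Rupert

Final state: ring:Rupert, pen:Yara, lamp:Rupert
Laura holds: (nothing).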